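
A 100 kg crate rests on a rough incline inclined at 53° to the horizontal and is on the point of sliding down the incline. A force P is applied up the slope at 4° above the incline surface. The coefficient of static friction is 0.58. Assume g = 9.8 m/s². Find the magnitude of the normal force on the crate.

On the verge of sliding down the incline, friction equals μN and acts up the slope.
Perpendicular: N + P sin 4° = W cos 53° = 589.8 N.
Along incline: P cos 4° + μN = W sin 53° with W sin 53° = 782.7 N.
Solving the pair for P and N: P = 460.3 N, N = 557.7 N (and f = μN = 323.4 N).

N ≈ 558 N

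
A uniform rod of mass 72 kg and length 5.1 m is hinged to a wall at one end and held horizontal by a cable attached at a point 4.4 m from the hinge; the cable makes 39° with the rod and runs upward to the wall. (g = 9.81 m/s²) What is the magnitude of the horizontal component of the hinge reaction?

Take torques about the hinge: T sin 39° · 4.4 = 72×9.81×2.55 = 1801.1 N·m.
So T = 1801.1 / (0.6293 × 4.4) = 650.45 N.
ΣF_x = 0: H_x = T cos 39° = 505.5 N.

H_x ≈ 505 N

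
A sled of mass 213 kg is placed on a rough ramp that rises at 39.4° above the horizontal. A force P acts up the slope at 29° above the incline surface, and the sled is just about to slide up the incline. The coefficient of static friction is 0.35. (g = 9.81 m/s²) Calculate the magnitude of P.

P ≈ 1810 N

On the verge of sliding up the incline, friction equals μN and acts down the slope.
Perpendicular: N + P sin 29° = W cos 39.4° = 1615 N.
Along incline: P cos 29° = W sin 39.4° + μN  with W sin 39.4° = 1326 N.
Solving the pair for P and N: P = 1811 N, N = 736.6 N (and f = μN = 257.8 N).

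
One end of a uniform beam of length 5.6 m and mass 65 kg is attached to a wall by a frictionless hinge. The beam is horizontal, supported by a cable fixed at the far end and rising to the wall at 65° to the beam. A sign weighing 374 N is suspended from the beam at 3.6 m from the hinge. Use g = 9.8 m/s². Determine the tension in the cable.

T ≈ 617 N

Take torques about the hinge: T sin 65° · 5.6 = 65×9.8×2.8 + 374×3.6 = 3130 N·m.
So T = 3130 / (0.9063 × 5.6) = 616.71 N.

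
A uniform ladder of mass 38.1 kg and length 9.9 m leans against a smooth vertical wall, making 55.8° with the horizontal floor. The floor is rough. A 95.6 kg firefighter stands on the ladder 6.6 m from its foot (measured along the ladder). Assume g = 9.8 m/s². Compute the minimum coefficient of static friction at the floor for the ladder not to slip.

ΣF_y = 0: N_floor = 38.1×9.8 + 95.6×9.8 = 1310.3 N.
Torques about the foot: N_wall · 9.9 sin 55.8° = 38.1×9.8×4.95 cos 55.8° + 95.6×9.8×6.6 cos 55.8° → N_wall = 551.34 N.
ΣF_x = 0: f_floor = N_wall = 551.34 N.
μ_min = f_floor / N_floor = 551.34 / 1310.3 = 0.4208.

μ_min ≈ 0.421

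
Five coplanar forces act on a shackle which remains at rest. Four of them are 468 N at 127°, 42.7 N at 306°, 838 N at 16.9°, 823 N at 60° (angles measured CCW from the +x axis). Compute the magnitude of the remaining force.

Sum the known components: ΣF_x = 956.8 N, ΣF_y = 1296 N.
For equilibrium the remaining force must supply (−ΣF_x, −ΣF_y) = (-956.8, -1296) N.
Magnitude = √((-956.8)² + (-1296)²) = 1611 N; direction = atan2(-1296, -956.8) = 233.6°.

F ≈ 1610 N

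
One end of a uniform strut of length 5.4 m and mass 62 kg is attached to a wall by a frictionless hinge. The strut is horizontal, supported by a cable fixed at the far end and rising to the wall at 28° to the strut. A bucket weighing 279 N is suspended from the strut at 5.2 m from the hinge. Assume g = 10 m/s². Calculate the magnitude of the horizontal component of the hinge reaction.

H_x ≈ 1090 N

Take torques about the hinge: T sin 28° · 5.4 = 62×10×2.7 + 279×5.2 = 3124.8 N·m.
So T = 3124.8 / (0.4695 × 5.4) = 1232.6 N.
ΣF_x = 0: H_x = T cos 28° = 1088.3 N.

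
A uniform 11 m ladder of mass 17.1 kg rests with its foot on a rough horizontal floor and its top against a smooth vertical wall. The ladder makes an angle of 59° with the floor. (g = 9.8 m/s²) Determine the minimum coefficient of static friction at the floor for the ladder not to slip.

μ_min ≈ 0.300

ΣF_y = 0: N_floor = 17.1×9.8 = 167.58 N.
Torques about the foot: N_wall · 11 sin 59° = 17.1×9.8×5.5 cos 59° → N_wall = 50.346 N.
ΣF_x = 0: f_floor = N_wall = 50.346 N.
μ_min = f_floor / N_floor = 50.346 / 167.58 = 0.3004.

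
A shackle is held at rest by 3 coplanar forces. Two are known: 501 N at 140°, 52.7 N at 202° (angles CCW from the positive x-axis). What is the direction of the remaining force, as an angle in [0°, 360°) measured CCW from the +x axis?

θ ≈ 325°

Sum the known components: ΣF_x = -432.7 N, ΣF_y = 302.3 N.
For equilibrium the remaining force must supply (−ΣF_x, −ΣF_y) = (432.7, -302.3) N.
Magnitude = √((432.7)² + (-302.3)²) = 527.8 N; direction = atan2(-302.3, 432.7) = 325.1°.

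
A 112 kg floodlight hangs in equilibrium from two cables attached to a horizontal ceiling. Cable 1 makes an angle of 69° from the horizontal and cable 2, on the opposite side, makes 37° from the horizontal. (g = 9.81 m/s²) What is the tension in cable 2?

Weight W = 112 × 9.81 = 1099 N acts straight down.
Horizontal: T_1 cos 69° = T_2 cos 37°  →  T_1 = 2.229 T_2.
Vertical: T_1 sin 69° + T_2 sin 37° = 1099.
Substituting the horizontal relation into the vertical equation gives 2.682 T_2 = 1099, so T_2 = 409.6 N.

T_2 ≈ 410 N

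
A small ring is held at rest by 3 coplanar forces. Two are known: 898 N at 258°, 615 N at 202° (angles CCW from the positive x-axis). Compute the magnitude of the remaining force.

F ≈ 1340 N

Sum the known components: ΣF_x = -756.9 N, ΣF_y = -1109 N.
For equilibrium the remaining force must supply (−ΣF_x, −ΣF_y) = (756.9, 1109) N.
Magnitude = √((756.9)² + (1109)²) = 1342 N; direction = atan2(1109, 756.9) = 55.7°.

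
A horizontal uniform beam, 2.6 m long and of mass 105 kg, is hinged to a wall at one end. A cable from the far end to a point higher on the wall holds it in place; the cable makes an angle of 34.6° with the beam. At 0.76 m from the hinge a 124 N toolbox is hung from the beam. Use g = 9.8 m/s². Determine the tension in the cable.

T ≈ 970 N

Take torques about the hinge: T sin 34.6° · 2.6 = 105×9.8×1.3 + 124×0.76 = 1431.9 N·m.
So T = 1431.9 / (0.5678 × 2.6) = 969.89 N.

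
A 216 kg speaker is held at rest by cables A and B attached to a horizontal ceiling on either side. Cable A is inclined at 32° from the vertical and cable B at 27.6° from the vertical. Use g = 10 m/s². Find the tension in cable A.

Angles from the horizontal: cable A is 90° − 32° = 58°, cable B is 90° − 27.6° = 62.4°.
Weight W = 216 × 10 = 2160 N acts straight down.
Horizontal: T_A cos 58° = T_B cos 62.4°  →  T_B = 1.144 T_A.
Vertical: T_A sin 58° + T_B sin 62.4° = 2160.
Substituting the horizontal relation into the vertical equation gives 1.862 T_A = 2160, so T_A = 1160 N.

T_A ≈ 1160 N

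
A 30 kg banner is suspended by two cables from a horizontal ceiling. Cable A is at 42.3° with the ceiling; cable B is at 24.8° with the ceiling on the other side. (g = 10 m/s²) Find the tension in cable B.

Weight W = 30 × 10 = 300 N acts straight down.
Horizontal: T_A cos 42.3° = T_B cos 24.8°  →  T_A = 1.227 T_B.
Vertical: T_A sin 42.3° + T_B sin 24.8° = 300.
Substituting the horizontal relation into the vertical equation gives 1.245 T_B = 300, so T_B = 240.9 N.

T_B ≈ 241 N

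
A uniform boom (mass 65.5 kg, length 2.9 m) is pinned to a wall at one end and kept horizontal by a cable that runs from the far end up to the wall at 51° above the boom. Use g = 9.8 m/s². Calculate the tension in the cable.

T ≈ 413 N

Take torques about the hinge: T sin 51° · 2.9 = 65.5×9.8×1.45 = 930.76 N·m.
So T = 930.76 / (0.7771 × 2.9) = 412.99 N.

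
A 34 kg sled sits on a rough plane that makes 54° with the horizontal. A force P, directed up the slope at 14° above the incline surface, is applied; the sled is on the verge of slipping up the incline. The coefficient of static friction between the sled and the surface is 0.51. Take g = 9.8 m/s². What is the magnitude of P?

P ≈ 338 N

On the verge of sliding up the incline, friction equals μN and acts down the slope.
Perpendicular: N + P sin 14° = W cos 54° = 195.9 N.
Along incline: P cos 14° = W sin 54° + μN  with W sin 54° = 269.6 N.
Solving the pair for P and N: P = 337.8 N, N = 114.1 N (and f = μN = 58.21 N).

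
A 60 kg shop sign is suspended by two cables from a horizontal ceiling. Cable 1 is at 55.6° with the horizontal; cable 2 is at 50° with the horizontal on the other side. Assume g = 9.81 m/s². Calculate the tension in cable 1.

Weight W = 60 × 9.81 = 588.6 N acts straight down.
Horizontal: T_1 cos 55.6° = T_2 cos 50°  →  T_2 = 0.8789 T_1.
Vertical: T_1 sin 55.6° + T_2 sin 50° = 588.6.
Substituting the horizontal relation into the vertical equation gives 1.498 T_1 = 588.6, so T_1 = 392.8 N.

T_1 ≈ 393 N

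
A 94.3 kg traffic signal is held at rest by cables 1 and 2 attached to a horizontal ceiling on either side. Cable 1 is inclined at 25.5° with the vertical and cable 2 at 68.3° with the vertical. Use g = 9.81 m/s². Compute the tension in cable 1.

Angles from the horizontal: cable 1 is 90° − 25.5° = 64.5°, cable 2 is 90° − 68.3° = 21.7°.
Weight W = 94.3 × 9.81 = 925.1 N acts straight down.
Horizontal: T_1 cos 64.5° = T_2 cos 21.7°  →  T_2 = 0.4633 T_1.
Vertical: T_1 sin 64.5° + T_2 sin 21.7° = 925.1.
Substituting the horizontal relation into the vertical equation gives 1.074 T_1 = 925.1, so T_1 = 861.4 N.

T_1 ≈ 861 N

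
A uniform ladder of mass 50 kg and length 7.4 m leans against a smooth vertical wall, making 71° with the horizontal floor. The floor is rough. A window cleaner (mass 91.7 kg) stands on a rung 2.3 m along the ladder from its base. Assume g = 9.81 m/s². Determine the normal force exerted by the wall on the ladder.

Torques about the foot: N_wall · 7.4 sin 71° = 50×9.81×3.7 cos 71° + 91.7×9.81×2.3 cos 71° → N_wall = 180.72 N.

N_wall ≈ 181 N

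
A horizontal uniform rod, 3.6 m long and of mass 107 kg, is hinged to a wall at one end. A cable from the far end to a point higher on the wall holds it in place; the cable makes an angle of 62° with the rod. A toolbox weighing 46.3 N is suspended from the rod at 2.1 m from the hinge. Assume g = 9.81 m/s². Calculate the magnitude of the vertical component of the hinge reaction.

|H_y| ≈ 544 N

Take torques about the hinge: T sin 62° · 3.6 = 107×9.81×1.8 + 46.3×2.1 = 1986.6 N·m.
So T = 1986.6 / (0.8829 × 3.6) = 625 N.
ΣF_y = 0: H_y = (107×9.81 + 46.3) − T sin 62° = 1096 − 551.84 = 544.13 N.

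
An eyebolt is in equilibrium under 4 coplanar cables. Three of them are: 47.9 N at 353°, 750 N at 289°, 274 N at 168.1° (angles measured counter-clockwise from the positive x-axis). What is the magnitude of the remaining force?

F ≈ 659 N

Sum the known components: ΣF_x = 23.61 N, ΣF_y = -658.5 N.
For equilibrium the remaining force must supply (−ΣF_x, −ΣF_y) = (-23.61, 658.5) N.
Magnitude = √((-23.61)² + (658.5)²) = 658.9 N; direction = atan2(658.5, -23.61) = 92.1°.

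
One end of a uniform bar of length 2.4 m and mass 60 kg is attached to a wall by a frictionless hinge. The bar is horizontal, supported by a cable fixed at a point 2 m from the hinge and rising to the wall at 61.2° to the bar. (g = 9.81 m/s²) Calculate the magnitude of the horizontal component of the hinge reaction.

H_x ≈ 194 N

Take torques about the hinge: T sin 61.2° · 2 = 60×9.81×1.2 = 706.32 N·m.
So T = 706.32 / (0.8763 × 2) = 403.01 N.
ΣF_x = 0: H_x = T cos 61.2° = 194.15 N.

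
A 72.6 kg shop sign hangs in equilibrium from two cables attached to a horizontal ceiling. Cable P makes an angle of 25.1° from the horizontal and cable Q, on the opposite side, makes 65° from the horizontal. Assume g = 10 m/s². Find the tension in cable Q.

Weight W = 72.6 × 10 = 726 N acts straight down.
Horizontal: T_P cos 25.1° = T_Q cos 65°  →  T_P = 0.4667 T_Q.
Vertical: T_P sin 25.1° + T_Q sin 65° = 726.
Substituting the horizontal relation into the vertical equation gives 1.104 T_Q = 726, so T_Q = 657.4 N.

T_Q ≈ 657 N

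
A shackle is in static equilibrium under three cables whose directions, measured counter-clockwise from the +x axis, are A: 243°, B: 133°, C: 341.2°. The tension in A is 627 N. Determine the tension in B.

Resolve: ΣF_x = 627 cos 243° + T_B cos 133° + T_C cos 341.2° = 0.
        ΣF_y = 627 sin 243° + T_B sin 133° + T_C sin 341.2° = 0.
The known terms sum to (-284.7, -558.7) N, so -0.6820 T_B + 0.9466 T_C = 284.7 and 0.7314 T_B − 0.3223 T_C = 558.7.
Solving simultaneously: T_B = 1313 N, T_C = 1247 N.

T_B ≈ 1310 N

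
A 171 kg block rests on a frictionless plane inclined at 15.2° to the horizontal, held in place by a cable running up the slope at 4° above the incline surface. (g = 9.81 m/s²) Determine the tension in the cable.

T ≈ 441 N

Take axes along and perpendicular to the incline. Weight components: W sin 15.2° = 439.8 N down-slope, W cos 15.2° = 1619 N into the surface.
Along incline: T cos 4° = W sin 15.2° → T = 440.9 N.
Perpendicular: N = W cos 15.2° − T sin 4° = 1588 N.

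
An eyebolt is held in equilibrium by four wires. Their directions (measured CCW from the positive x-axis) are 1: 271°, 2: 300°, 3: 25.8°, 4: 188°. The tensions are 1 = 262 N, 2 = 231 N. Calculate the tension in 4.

Resolve: ΣF_x = 262 cos 271° + 231 cos 300° + T_3 cos 25.8° + T_4 cos 188° = 0.
        ΣF_y = 262 sin 271° + 231 sin 300° + T_3 sin 25.8° + T_4 sin 188° = 0.
The known terms sum to (120.1, -462) N, so 0.9003 T_3 − 0.9903 T_4 = -120.1 and 0.4352 T_3 − 0.1392 T_4 = 462.
Solving simultaneously: T_3 = 1551 N, T_4 = 1532 N.

T_4 ≈ 1530 N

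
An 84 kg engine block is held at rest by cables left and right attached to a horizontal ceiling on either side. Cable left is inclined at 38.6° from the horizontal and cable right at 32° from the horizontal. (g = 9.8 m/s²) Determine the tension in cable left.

T_left ≈ 740 N

Weight W = 84 × 9.8 = 823.2 N acts straight down.
Horizontal: T_left cos 38.6° = T_right cos 32°  →  T_right = 0.9216 T_left.
Vertical: T_left sin 38.6° + T_right sin 32° = 823.2.
Substituting the horizontal relation into the vertical equation gives 1.112 T_left = 823.2, so T_left = 740.1 N.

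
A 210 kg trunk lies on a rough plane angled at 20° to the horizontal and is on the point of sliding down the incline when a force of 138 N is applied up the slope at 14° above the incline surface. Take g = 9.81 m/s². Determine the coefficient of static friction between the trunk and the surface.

μ ≈ 0.300

On the verge of sliding down the incline, friction is at its maximum μN and acts up the slope.
Perpendicular to incline: N = W cos 20° − P sin 14° = 1936 − 33.39 = 1902 N.
Along incline: P cos 14° + μN = W sin 20° → μ = (W sin 20° − P cos 14°) / N = 0.3.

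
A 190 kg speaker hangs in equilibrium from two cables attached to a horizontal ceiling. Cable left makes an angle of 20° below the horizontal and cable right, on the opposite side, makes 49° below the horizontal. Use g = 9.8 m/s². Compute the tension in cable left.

T_left ≈ 1310 N

Weight W = 190 × 9.8 = 1862 N acts straight down.
Horizontal: T_left cos 20° = T_right cos 49°  →  T_right = 1.432 T_left.
Vertical: T_left sin 20° + T_right sin 49° = 1862.
Substituting the horizontal relation into the vertical equation gives 1.423 T_left = 1862, so T_left = 1308 N.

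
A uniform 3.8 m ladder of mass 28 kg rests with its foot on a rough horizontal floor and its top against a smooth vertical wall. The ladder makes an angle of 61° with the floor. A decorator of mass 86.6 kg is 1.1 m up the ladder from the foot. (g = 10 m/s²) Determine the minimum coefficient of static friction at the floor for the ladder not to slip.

ΣF_y = 0: N_floor = 28×10 + 86.6×10 = 1146 N.
Torques about the foot: N_wall · 3.8 sin 61° = 28×10×1.9 cos 61° + 86.6×10×1.1 cos 61° → N_wall = 216.56 N.
ΣF_x = 0: f_floor = N_wall = 216.56 N.
μ_min = f_floor / N_floor = 216.56 / 1146 = 0.189.

μ_min ≈ 0.189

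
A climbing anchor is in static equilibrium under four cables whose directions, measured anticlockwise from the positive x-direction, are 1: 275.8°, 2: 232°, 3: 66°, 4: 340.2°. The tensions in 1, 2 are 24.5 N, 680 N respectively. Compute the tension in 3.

T_3 ≈ 670 N

Resolve: ΣF_x = 24.5 cos 275.8° + 680 cos 232° + T_3 cos 66° + T_4 cos 340.2° = 0.
        ΣF_y = 24.5 sin 275.8° + 680 sin 232° + T_3 sin 66° + T_4 sin 340.2° = 0.
The known terms sum to (-416.2, -560.2) N, so 0.4067 T_3 + 0.9409 T_4 = 416.2 and 0.9135 T_3 − 0.3387 T_4 = 560.2.
Solving simultaneously: T_3 = 669.9 N, T_4 = 152.7 N.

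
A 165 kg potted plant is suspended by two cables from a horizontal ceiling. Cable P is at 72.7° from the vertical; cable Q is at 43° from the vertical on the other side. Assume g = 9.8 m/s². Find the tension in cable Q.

Angles from the horizontal: cable P is 90° − 72.7° = 17.3°, cable Q is 90° − 43° = 47°.
Weight W = 165 × 9.8 = 1617 N acts straight down.
Horizontal: T_P cos 17.3° = T_Q cos 47°  →  T_P = 0.7143 T_Q.
Vertical: T_P sin 17.3° + T_Q sin 47° = 1617.
Substituting the horizontal relation into the vertical equation gives 0.9438 T_Q = 1617, so T_Q = 1713 N.

T_Q ≈ 1710 N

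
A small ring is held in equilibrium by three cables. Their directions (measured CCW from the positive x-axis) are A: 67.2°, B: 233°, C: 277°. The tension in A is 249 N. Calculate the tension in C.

Resolve: ΣF_x = 249 cos 67.2° + T_B cos 233° + T_C cos 277° = 0.
        ΣF_y = 249 sin 67.2° + T_B sin 233° + T_C sin 277° = 0.
The known terms sum to (96.49, 229.5) N, so -0.6018 T_B + 0.1219 T_C = -96.49 and -0.7986 T_B − 0.9925 T_C = -229.5.
Solving simultaneously: T_B = 178.1 N, T_C = 87.93 N.

T_C ≈ 87.9 N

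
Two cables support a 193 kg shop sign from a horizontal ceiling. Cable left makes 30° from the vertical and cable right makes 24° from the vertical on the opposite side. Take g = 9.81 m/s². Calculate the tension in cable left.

T_left ≈ 952 N

Angles from the horizontal: cable left is 90° − 30° = 60°, cable right is 90° − 24° = 66°.
Weight W = 193 × 9.81 = 1893 N acts straight down.
Horizontal: T_left cos 60° = T_right cos 66°  →  T_right = 1.229 T_left.
Vertical: T_left sin 60° + T_right sin 66° = 1893.
Substituting the horizontal relation into the vertical equation gives 1.989 T_left = 1893, so T_left = 951.9 N.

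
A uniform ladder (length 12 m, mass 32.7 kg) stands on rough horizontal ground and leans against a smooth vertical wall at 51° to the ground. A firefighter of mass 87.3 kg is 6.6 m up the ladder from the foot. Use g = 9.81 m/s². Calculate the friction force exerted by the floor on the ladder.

Torques about the foot: N_wall · 12 sin 51° = 32.7×9.81×6 cos 51° + 87.3×9.81×6.6 cos 51° → N_wall = 511.31 N.
ΣF_x = 0: f_floor = N_wall = 511.31 N.

f ≈ 511 N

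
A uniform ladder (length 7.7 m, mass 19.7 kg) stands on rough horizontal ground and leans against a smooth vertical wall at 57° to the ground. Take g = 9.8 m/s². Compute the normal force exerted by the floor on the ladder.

ΣF_y = 0: N_floor = 19.7×9.8 = 193.06 N.

N_floor ≈ 193 N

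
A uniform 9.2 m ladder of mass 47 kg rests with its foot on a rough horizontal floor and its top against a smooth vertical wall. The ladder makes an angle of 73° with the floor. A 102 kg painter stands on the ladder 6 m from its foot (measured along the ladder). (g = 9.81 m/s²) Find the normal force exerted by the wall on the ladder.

Torques about the foot: N_wall · 9.2 sin 73° = 47×9.81×4.6 cos 73° + 102×9.81×6 cos 73° → N_wall = 269.99 N.

N_wall ≈ 270 N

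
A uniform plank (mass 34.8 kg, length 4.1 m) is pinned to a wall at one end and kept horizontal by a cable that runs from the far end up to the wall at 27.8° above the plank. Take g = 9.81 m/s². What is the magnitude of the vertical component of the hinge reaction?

|H_y| ≈ 171 N

Take torques about the hinge: T sin 27.8° · 4.1 = 34.8×9.81×2.05 = 699.85 N·m.
So T = 699.85 / (0.4664 × 4.1) = 365.99 N.
ΣF_y = 0: H_y = (34.8×9.81) − T sin 27.8° = 341.39 − 170.69 = 170.69 N.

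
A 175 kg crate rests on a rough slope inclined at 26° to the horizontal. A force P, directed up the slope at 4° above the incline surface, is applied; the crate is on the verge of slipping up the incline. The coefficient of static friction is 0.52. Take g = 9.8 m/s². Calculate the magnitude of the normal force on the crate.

N ≈ 1440 N

On the verge of sliding up the incline, friction equals μN and acts down the slope.
Perpendicular: N + P sin 4° = W cos 26° = 1541 N.
Along incline: P cos 4° = W sin 26° + μN  with W sin 26° = 751.8 N.
Solving the pair for P and N: P = 1503 N, N = 1437 N (and f = μN = 747 N).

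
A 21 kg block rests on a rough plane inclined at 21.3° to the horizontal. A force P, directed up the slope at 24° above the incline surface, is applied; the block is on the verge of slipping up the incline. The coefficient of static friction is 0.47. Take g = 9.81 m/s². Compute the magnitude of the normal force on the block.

N ≈ 131 N

On the verge of sliding up the incline, friction equals μN and acts down the slope.
Perpendicular: N + P sin 24° = W cos 21.3° = 191.9 N.
Along incline: P cos 24° = W sin 21.3° + μN  with W sin 21.3° = 74.83 N.
Solving the pair for P and N: P = 149.4 N, N = 131.2 N (and f = μN = 61.65 N).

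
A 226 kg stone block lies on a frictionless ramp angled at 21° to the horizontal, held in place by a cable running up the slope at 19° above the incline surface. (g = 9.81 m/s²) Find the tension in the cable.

Take axes along and perpendicular to the incline. Weight components: W sin 21° = 794.5 N down-slope, W cos 21° = 2070 N into the surface.
Along incline: T cos 19° = W sin 21° → T = 840.3 N.
Perpendicular: N = W cos 21° − T sin 19° = 1796 N.

T ≈ 840 N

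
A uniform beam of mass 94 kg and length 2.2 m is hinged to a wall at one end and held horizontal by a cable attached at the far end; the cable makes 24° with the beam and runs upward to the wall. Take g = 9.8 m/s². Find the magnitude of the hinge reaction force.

Take torques about the hinge: T sin 24° · 2.2 = 94×9.8×1.1 = 1013.3 N·m.
So T = 1013.3 / (0.4067 × 2.2) = 1132.4 N.
ΣF_x = 0: H_x = T cos 24° = 1034.5 N.
ΣF_y = 0: H_y = (94×9.8) − T sin 24° = 921.2 − 460.6 = 460.6 N.
|H| = √(H_x² + H_y²) = √((1034.5)² + (460.6)²) = 1132.4 N.

|H| ≈ 1130 N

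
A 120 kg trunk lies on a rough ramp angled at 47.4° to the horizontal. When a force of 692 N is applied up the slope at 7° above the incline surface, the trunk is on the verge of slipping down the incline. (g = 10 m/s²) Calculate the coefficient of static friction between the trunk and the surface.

μ ≈ 0.270

On the verge of sliding down the incline, friction is at its maximum μN and acts up the slope.
Perpendicular to incline: N = W cos 47.4° − P sin 7° = 812.3 − 84.33 = 727.9 N.
Along incline: P cos 7° + μN = W sin 47.4° → μ = (W sin 47.4° − P cos 7°) / N = 0.2699.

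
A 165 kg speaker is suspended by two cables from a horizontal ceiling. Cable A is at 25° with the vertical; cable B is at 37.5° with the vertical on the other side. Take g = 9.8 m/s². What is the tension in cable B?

T_B ≈ 770 N

Angles from the horizontal: cable A is 90° − 25° = 65°, cable B is 90° − 37.5° = 52.5°.
Weight W = 165 × 9.8 = 1617 N acts straight down.
Horizontal: T_A cos 65° = T_B cos 52.5°  →  T_A = 1.44 T_B.
Vertical: T_A sin 65° + T_B sin 52.5° = 1617.
Substituting the horizontal relation into the vertical equation gives 2.099 T_B = 1617, so T_B = 770.4 N.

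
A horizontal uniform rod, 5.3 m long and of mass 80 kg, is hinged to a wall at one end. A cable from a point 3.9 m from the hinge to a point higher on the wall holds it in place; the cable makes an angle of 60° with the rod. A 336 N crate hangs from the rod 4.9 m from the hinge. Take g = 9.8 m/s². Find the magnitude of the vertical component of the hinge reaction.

|H_y| ≈ 165 N

Take torques about the hinge: T sin 60° · 3.9 = 80×9.8×2.65 + 336×4.9 = 3724 N·m.
So T = 3724 / (0.8660 × 3.9) = 1102.6 N.
ΣF_y = 0: H_y = (80×9.8 + 336) − T sin 60° = 1120 − 954.87 = 165.13 N.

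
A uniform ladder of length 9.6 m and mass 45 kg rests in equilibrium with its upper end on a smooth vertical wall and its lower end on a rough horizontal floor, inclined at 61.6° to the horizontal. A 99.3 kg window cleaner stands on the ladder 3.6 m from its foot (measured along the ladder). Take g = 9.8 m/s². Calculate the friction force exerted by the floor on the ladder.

f ≈ 317 N

Torques about the foot: N_wall · 9.6 sin 61.6° = 45×9.8×4.8 cos 61.6° + 99.3×9.8×3.6 cos 61.6° → N_wall = 316.54 N.
ΣF_x = 0: f_floor = N_wall = 316.54 N.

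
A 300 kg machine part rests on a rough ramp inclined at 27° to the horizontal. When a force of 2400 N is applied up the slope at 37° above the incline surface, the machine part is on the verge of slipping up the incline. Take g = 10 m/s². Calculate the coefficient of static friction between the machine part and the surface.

On the verge of sliding up the incline, friction is at its maximum μN and acts down the slope.
Perpendicular to incline: N = W cos 27° − P sin 37° = 2673 − 1444 = 1229 N.
Along incline: P cos 37° − μN = W sin 27° → μ = −(W sin 27° − P cos 37°) / N = 0.4515.

μ ≈ 0.452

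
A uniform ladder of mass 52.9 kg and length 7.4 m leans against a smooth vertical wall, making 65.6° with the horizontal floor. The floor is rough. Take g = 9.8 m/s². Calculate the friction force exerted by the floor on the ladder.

Torques about the foot: N_wall · 7.4 sin 65.6° = 52.9×9.8×3.7 cos 65.6° → N_wall = 117.58 N.
ΣF_x = 0: f_floor = N_wall = 117.58 N.

f ≈ 118 N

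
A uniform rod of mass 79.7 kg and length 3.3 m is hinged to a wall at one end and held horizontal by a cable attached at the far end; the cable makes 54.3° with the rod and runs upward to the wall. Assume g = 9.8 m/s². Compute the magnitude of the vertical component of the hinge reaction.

|H_y| ≈ 391 N

Take torques about the hinge: T sin 54.3° · 3.3 = 79.7×9.8×1.65 = 1288.7 N·m.
So T = 1288.7 / (0.8121 × 3.3) = 480.9 N.
ΣF_y = 0: H_y = (79.7×9.8) − T sin 54.3° = 781.06 − 390.53 = 390.53 N.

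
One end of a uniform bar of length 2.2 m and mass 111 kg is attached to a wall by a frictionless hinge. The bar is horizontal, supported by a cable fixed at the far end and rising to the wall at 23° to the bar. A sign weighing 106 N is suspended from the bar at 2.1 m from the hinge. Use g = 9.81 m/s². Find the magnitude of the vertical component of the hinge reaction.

Take torques about the hinge: T sin 23° · 2.2 = 111×9.81×1.1 + 106×2.1 = 1420.4 N·m.
So T = 1420.4 / (0.3907 × 2.2) = 1652.4 N.
ΣF_y = 0: H_y = (111×9.81 + 106) − T sin 23° = 1194.9 − 645.64 = 549.27 N.

|H_y| ≈ 549 N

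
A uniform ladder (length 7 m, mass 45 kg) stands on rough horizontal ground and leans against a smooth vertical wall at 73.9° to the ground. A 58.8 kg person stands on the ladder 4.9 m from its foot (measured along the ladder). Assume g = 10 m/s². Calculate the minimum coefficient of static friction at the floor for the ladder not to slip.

μ_min ≈ 0.177

ΣF_y = 0: N_floor = 45×10 + 58.8×10 = 1038 N.
Torques about the foot: N_wall · 7 sin 73.9° = 45×10×3.5 cos 73.9° + 58.8×10×4.9 cos 73.9° → N_wall = 183.75 N.
ΣF_x = 0: f_floor = N_wall = 183.75 N.
μ_min = f_floor / N_floor = 183.75 / 1038 = 0.177.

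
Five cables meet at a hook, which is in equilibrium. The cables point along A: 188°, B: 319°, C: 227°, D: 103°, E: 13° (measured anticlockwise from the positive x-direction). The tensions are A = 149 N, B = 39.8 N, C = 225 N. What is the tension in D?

Resolve: ΣF_x = 149 cos 188° + 39.8 cos 319° + 225 cos 227° + T_D cos 103° + T_E cos 13° = 0.
        ΣF_y = 149 sin 188° + 39.8 sin 319° + 225 sin 227° + T_D sin 103° + T_E sin 13° = 0.
The known terms sum to (-271, -211.4) N, so -0.2250 T_D + 0.9744 T_E = 271 and 0.9744 T_D + 0.2250 T_E = 211.4.
Solving simultaneously: T_D = 145 N, T_E = 311.6 N.

T_D ≈ 145 N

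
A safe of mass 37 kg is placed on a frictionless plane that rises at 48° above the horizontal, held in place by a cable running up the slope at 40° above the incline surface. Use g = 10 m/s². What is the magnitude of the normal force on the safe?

Take axes along and perpendicular to the incline. Weight components: W sin 48° = 275 N down-slope, W cos 48° = 247.6 N into the surface.
Along incline: T cos 40° = W sin 48° → T = 358.9 N.
Perpendicular: N = W cos 48° − T sin 40° = 16.86 N.

N ≈ 16.9 N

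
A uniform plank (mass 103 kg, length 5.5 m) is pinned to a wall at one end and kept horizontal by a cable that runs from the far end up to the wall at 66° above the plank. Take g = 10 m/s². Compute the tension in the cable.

Take torques about the hinge: T sin 66° · 5.5 = 103×10×2.75 = 2832.5 N·m.
So T = 2832.5 / (0.9135 × 5.5) = 563.74 N.

T ≈ 564 N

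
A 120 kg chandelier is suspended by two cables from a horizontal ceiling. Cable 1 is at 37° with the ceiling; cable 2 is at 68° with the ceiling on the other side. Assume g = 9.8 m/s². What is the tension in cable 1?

Weight W = 120 × 9.8 = 1176 N acts straight down.
Horizontal: T_1 cos 37° = T_2 cos 68°  →  T_2 = 2.132 T_1.
Vertical: T_1 sin 37° + T_2 sin 68° = 1176.
Substituting the horizontal relation into the vertical equation gives 2.579 T_1 = 1176, so T_1 = 456.1 N.

T_1 ≈ 456 N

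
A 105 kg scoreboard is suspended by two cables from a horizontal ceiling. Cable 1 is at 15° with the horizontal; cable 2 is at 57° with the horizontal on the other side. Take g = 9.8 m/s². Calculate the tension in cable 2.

Weight W = 105 × 9.8 = 1029 N acts straight down.
Horizontal: T_1 cos 15° = T_2 cos 57°  →  T_1 = 0.5639 T_2.
Vertical: T_1 sin 15° + T_2 sin 57° = 1029.
Substituting the horizontal relation into the vertical equation gives 0.9846 T_2 = 1029, so T_2 = 1045 N.

T_2 ≈ 1050 N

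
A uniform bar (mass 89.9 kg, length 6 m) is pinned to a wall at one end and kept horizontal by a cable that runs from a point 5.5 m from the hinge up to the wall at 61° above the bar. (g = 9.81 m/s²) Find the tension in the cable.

Take torques about the hinge: T sin 61° · 5.5 = 89.9×9.81×3 = 2645.8 N·m.
So T = 2645.8 / (0.8746 × 5.5) = 550.01 N.

T ≈ 550 N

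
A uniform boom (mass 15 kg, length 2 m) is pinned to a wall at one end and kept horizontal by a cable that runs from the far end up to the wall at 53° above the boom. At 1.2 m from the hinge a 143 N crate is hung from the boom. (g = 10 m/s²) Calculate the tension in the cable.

Take torques about the hinge: T sin 53° · 2 = 15×10×1 + 143×1.2 = 321.6 N·m.
So T = 321.6 / (0.7986 × 2) = 201.34 N.

T ≈ 201 N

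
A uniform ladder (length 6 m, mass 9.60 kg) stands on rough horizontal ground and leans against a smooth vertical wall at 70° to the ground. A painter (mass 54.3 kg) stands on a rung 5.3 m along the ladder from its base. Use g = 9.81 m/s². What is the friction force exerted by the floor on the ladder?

Torques about the foot: N_wall · 6 sin 70° = 9.60×9.81×3 cos 70° + 54.3×9.81×5.3 cos 70° → N_wall = 188.4 N.
ΣF_x = 0: f_floor = N_wall = 188.4 N.

f ≈ 188 N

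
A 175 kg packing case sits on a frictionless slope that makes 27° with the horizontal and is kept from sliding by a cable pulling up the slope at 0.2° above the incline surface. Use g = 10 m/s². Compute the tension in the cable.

Take axes along and perpendicular to the incline. Weight components: W sin 27° = 794.5 N down-slope, W cos 27° = 1559 N into the surface.
Along incline: T cos 0.2° = W sin 27° → T = 794.5 N.
Perpendicular: N = W cos 27° − T sin 0.2° = 1556 N.

T ≈ 794 N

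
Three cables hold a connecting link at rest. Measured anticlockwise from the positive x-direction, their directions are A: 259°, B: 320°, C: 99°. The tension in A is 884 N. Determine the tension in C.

Resolve: ΣF_x = 884 cos 259° + T_B cos 320° + T_C cos 99° = 0.
        ΣF_y = 884 sin 259° + T_B sin 320° + T_C sin 99° = 0.
The known terms sum to (-168.7, -867.8) N, so 0.7660 T_B − 0.1564 T_C = 168.7 and -0.6428 T_B + 0.9877 T_C = 867.8.
Solving simultaneously: T_B = 460.9 N, T_C = 1178 N.

T_C ≈ 1180 N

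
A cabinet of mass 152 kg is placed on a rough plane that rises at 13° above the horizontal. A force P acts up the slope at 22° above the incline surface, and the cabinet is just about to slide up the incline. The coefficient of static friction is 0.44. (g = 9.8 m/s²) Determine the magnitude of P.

On the verge of sliding up the incline, friction equals μN and acts down the slope.
Perpendicular: N + P sin 22° = W cos 13° = 1451 N.
Along incline: P cos 22° = W sin 13° + μN  with W sin 13° = 335.1 N.
Solving the pair for P and N: P = 891.7 N, N = 1117 N (and f = μN = 491.7 N).

P ≈ 892 N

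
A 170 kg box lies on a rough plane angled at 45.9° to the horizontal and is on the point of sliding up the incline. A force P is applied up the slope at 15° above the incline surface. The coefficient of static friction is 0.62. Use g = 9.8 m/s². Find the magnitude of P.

P ≈ 1700 N

On the verge of sliding up the incline, friction equals μN and acts down the slope.
Perpendicular: N + P sin 15° = W cos 45.9° = 1159 N.
Along incline: P cos 15° = W sin 45.9° + μN  with W sin 45.9° = 1196 N.
Solving the pair for P and N: P = 1700 N, N = 719.3 N (and f = μN = 446 N).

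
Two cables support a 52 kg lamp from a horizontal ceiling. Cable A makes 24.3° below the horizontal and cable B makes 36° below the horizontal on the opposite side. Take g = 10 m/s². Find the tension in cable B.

T_B ≈ 546 N

Weight W = 52 × 10 = 520 N acts straight down.
Horizontal: T_A cos 24.3° = T_B cos 36°  →  T_A = 0.8877 T_B.
Vertical: T_A sin 24.3° + T_B sin 36° = 520.
Substituting the horizontal relation into the vertical equation gives 0.9531 T_B = 520, so T_B = 545.6 N.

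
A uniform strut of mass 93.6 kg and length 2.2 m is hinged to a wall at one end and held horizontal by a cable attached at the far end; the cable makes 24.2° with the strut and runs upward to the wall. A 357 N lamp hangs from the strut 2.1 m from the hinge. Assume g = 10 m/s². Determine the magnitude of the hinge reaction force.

Take torques about the hinge: T sin 24.2° · 2.2 = 93.6×10×1.1 + 357×2.1 = 1779.3 N·m.
So T = 1779.3 / (0.4099 × 2.2) = 1973 N.
ΣF_x = 0: H_x = T cos 24.2° = 1799.6 N.
ΣF_y = 0: H_y = (93.6×10 + 357) − T sin 24.2° = 1293 − 808.77 = 484.23 N.
|H| = √(H_x² + H_y²) = √((1799.6)² + (484.23)²) = 1863.6 N.

|H| ≈ 1860 N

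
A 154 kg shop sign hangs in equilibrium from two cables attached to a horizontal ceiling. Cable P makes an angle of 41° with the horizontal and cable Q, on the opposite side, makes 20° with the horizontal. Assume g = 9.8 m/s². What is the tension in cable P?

Weight W = 154 × 9.8 = 1509 N acts straight down.
Horizontal: T_P cos 41° = T_Q cos 20°  →  T_Q = 0.8031 T_P.
Vertical: T_P sin 41° + T_Q sin 20° = 1509.
Substituting the horizontal relation into the vertical equation gives 0.9308 T_P = 1509, so T_P = 1621 N.

T_P ≈ 1620 N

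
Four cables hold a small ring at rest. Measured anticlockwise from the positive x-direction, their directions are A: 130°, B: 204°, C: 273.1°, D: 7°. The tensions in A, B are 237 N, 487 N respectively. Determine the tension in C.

Resolve: ΣF_x = 237 cos 130° + 487 cos 204° + T_C cos 273.1° + T_D cos 7° = 0.
        ΣF_y = 237 sin 130° + 487 sin 204° + T_C sin 273.1° + T_D sin 7° = 0.
The known terms sum to (-597.2, -16.53) N, so 0.0541 T_C + 0.9925 T_D = 597.2 and -0.9985 T_C + 0.1219 T_D = 16.53.
Solving simultaneously: T_C = 56.51 N, T_D = 598.6 N.

T_C ≈ 56.5 N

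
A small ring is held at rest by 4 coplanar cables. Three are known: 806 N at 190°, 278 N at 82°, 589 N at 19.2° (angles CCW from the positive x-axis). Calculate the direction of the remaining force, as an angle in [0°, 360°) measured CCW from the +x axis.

θ ≈ 301°

Sum the known components: ΣF_x = -198.8 N, ΣF_y = 329 N.
For equilibrium the remaining force must supply (−ΣF_x, −ΣF_y) = (198.8, -329) N.
Magnitude = √((198.8)² + (-329)²) = 384.4 N; direction = atan2(-329, 198.8) = 301.1°.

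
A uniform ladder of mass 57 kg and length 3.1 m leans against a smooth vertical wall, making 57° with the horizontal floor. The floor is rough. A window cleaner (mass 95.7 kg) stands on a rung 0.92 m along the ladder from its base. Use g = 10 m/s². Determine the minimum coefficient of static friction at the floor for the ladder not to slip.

μ_min ≈ 0.242

ΣF_y = 0: N_floor = 57×10 + 95.7×10 = 1527 N.
Torques about the foot: N_wall · 3.1 sin 57° = 57×10×1.55 cos 57° + 95.7×10×0.92 cos 57° → N_wall = 369.52 N.
ΣF_x = 0: f_floor = N_wall = 369.52 N.
μ_min = f_floor / N_floor = 369.52 / 1527 = 0.242.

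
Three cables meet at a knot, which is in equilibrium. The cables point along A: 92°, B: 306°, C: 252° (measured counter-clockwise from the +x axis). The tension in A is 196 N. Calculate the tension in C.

Resolve: ΣF_x = 196 cos 92° + T_B cos 306° + T_C cos 252° = 0.
        ΣF_y = 196 sin 92° + T_B sin 306° + T_C sin 252° = 0.
The known terms sum to (-6.84, 195.9) N, so 0.5878 T_B − 0.3090 T_C = 6.84 and -0.8090 T_B − 0.9511 T_C = -195.9.
Solving simultaneously: T_B = 82.86 N, T_C = 135.5 N.

T_C ≈ 135 N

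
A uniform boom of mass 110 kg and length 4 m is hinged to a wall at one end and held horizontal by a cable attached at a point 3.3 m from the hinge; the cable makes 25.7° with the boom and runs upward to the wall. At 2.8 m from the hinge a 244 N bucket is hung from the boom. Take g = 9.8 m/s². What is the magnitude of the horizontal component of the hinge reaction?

H_x ≈ 1790 N

Take torques about the hinge: T sin 25.7° · 3.3 = 110×9.8×2 + 244×2.8 = 2839.2 N·m.
So T = 2839.2 / (0.4337 × 3.3) = 1984 N.
ΣF_x = 0: H_x = T cos 25.7° = 1787.7 N.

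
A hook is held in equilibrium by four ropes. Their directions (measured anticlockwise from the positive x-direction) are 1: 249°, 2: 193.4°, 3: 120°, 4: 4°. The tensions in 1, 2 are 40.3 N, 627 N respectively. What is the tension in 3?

T_3 ≈ 155 N

Resolve: ΣF_x = 40.3 cos 249° + 627 cos 193.4° + T_3 cos 120° + T_4 cos 4° = 0.
        ΣF_y = 40.3 sin 249° + 627 sin 193.4° + T_3 sin 120° + T_4 sin 4° = 0.
The known terms sum to (-624.4, -182.9) N, so -0.5000 T_3 + 0.9976 T_4 = 624.4 and 0.8660 T_3 + 0.0698 T_4 = 182.9.
Solving simultaneously: T_3 = 154.6 N, T_4 = 703.4 N.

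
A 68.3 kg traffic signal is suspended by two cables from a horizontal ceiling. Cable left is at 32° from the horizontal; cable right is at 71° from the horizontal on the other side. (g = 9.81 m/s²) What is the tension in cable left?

T_left ≈ 224 N

Weight W = 68.3 × 9.81 = 670 N acts straight down.
Horizontal: T_left cos 32° = T_right cos 71°  →  T_right = 2.605 T_left.
Vertical: T_left sin 32° + T_right sin 71° = 670.
Substituting the horizontal relation into the vertical equation gives 2.993 T_left = 670, so T_left = 223.9 N.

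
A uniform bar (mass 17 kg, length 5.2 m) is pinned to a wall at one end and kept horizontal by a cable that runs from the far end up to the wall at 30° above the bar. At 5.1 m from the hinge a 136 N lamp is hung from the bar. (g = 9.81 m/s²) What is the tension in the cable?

Take torques about the hinge: T sin 30° · 5.2 = 17×9.81×2.6 + 136×5.1 = 1127.2 N·m.
So T = 1127.2 / (0.5000 × 5.2) = 433.54 N.

T ≈ 434 N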